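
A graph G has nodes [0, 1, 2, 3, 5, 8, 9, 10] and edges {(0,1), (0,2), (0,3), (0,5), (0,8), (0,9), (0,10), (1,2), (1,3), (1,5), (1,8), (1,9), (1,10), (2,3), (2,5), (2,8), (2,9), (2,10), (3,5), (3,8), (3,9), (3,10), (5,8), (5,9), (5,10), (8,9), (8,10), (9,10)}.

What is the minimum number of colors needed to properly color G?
χ(G) = 8

Clique number ω(G) = 8 (lower bound: χ ≥ ω).
The clique on [0, 1, 2, 3, 5, 8, 9, 10] has size 8, forcing χ ≥ 8, and the coloring below uses 8 colors, so χ(G) = 8.
A valid 8-coloring: color 1: [3]; color 2: [8]; color 3: [5]; color 4: [10]; color 5: [1]; color 6: [9]; color 7: [0]; color 8: [2].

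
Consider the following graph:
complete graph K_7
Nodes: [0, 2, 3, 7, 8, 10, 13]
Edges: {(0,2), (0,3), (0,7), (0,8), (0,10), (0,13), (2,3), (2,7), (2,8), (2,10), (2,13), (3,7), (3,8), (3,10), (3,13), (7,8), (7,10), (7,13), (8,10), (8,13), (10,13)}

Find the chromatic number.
χ(G) = 7

Clique number ω(G) = 7 (lower bound: χ ≥ ω).
The clique on [0, 2, 3, 7, 8, 10, 13] has size 7, forcing χ ≥ 7, and the coloring below uses 7 colors, so χ(G) = 7.
A valid 7-coloring: color 1: [13]; color 2: [8]; color 3: [10]; color 4: [3]; color 5: [7]; color 6: [0]; color 7: [2].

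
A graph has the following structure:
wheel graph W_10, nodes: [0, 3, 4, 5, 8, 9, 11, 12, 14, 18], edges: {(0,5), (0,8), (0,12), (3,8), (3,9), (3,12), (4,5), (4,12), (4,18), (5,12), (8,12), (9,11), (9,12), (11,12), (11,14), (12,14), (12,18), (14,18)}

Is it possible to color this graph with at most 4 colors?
A valid 4-coloring: color 1: [12]; color 2: [0, 3, 4, 11]; color 3: [5, 8, 9, 14]; color 4: [18].
(χ(G) = 4 ≤ 4.)

Yes, G is 4-colorable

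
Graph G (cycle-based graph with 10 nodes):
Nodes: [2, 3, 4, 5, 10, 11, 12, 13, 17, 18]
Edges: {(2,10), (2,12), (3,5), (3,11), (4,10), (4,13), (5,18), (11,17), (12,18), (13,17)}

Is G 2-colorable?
Yes, G is 2-colorable

A valid 2-coloring: color 1: [5, 10, 11, 12, 13]; color 2: [2, 3, 4, 17, 18].
(χ(G) = 2 ≤ 2.)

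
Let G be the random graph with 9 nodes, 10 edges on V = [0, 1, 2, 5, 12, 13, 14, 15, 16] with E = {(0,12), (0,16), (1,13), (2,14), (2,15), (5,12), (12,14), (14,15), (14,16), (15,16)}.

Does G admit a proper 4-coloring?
A valid 4-coloring: color 1: [0, 1, 5, 14]; color 2: [12, 13, 15]; color 3: [2, 16].
(χ(G) = 3 ≤ 4.)

Yes, G is 4-colorable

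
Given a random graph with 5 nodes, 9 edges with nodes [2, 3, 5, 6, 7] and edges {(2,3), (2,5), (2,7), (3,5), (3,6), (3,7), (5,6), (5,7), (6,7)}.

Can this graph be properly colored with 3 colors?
No, G is not 3-colorable

The clique on vertices [2, 3, 5, 7] has size 4 > 3, so it alone needs 4 colors.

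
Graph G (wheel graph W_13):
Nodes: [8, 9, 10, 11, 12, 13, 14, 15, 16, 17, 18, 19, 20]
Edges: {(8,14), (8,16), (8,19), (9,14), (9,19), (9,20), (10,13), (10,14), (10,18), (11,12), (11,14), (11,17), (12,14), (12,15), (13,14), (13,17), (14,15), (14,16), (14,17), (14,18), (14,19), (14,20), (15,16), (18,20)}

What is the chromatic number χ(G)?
Clique number ω(G) = 3 (lower bound: χ ≥ ω).
The clique on [8, 14, 16] has size 3, forcing χ ≥ 3, and the coloring below uses 3 colors, so χ(G) = 3.
A valid 3-coloring: color 1: [14]; color 2: [8, 9, 11, 13, 15, 18]; color 3: [10, 12, 16, 17, 19, 20].

χ(G) = 3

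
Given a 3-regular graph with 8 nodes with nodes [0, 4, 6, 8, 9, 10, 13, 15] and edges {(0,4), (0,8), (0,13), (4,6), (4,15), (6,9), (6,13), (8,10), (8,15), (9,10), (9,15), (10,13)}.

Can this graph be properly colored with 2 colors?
A valid 2-coloring: color 1: [4, 8, 9, 13]; color 2: [0, 6, 10, 15].
(χ(G) = 2 ≤ 2.)

Yes, G is 2-colorable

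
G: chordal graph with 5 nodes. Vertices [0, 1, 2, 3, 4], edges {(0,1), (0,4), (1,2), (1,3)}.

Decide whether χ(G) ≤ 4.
Yes, G is 4-colorable

A valid 4-coloring: color 1: [1, 4]; color 2: [0, 2, 3].
(χ(G) = 2 ≤ 4.)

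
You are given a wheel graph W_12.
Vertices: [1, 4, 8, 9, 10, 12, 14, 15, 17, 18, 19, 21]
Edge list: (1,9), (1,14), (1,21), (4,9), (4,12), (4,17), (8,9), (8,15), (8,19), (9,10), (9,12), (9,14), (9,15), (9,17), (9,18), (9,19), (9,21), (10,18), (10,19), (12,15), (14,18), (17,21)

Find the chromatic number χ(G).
χ(G) = 4

Clique number ω(G) = 3 (lower bound: χ ≥ ω).
Odd cycle [10, 18, 14, 1, 21, 17, 4, 12, 15, 8, 19] needs 3 colors (χ ≥ 3).
Vertex 9 is adjacent to every vertex of [1, 4, 8, 10, 12, 14, 15, 17, 18, 19, 21], which already need 3 colors among themselves, so 9 needs a new color (χ ≥ 4).
The coloring below uses 4 colors, so χ(G) = 4.
A valid 4-coloring: color 1: [9]; color 2: [4, 8, 10, 14, 21]; color 3: [1, 12, 17, 18, 19]; color 4: [15].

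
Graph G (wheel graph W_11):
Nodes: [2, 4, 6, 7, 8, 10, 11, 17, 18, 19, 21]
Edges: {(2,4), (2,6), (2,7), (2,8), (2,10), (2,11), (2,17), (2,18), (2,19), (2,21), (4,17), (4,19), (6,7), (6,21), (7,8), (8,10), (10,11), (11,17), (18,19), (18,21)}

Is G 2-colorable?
The clique on vertices [2, 4, 17] has size 3 > 2, so it alone needs 3 colors.

No, G is not 2-colorable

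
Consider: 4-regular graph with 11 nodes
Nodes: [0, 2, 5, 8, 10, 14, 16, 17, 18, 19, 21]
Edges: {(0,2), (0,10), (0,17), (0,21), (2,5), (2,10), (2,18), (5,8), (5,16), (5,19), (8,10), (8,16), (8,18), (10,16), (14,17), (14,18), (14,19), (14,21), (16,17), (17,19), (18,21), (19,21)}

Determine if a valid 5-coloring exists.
A valid 5-coloring: color 1: [0, 16, 18, 19]; color 2: [5, 10, 17, 21]; color 3: [2, 8, 14].
(χ(G) = 3 ≤ 5.)

Yes, G is 5-colorable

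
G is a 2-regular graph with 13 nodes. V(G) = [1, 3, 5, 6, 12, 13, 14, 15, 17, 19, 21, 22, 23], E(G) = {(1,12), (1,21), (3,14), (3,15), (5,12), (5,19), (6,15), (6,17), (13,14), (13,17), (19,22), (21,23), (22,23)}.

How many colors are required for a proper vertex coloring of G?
Clique number ω(G) = 2 (lower bound: χ ≥ ω).
Odd cycle [23, 21, 1, 12, 5, 19, 22] needs 3 colors (χ ≥ 3).
The coloring below uses 3 colors, so χ(G) = 3.
A valid 3-coloring: color 1: [1, 3, 6, 13, 19, 23]; color 2: [12, 14, 15, 17, 21, 22]; color 3: [5].

χ(G) = 3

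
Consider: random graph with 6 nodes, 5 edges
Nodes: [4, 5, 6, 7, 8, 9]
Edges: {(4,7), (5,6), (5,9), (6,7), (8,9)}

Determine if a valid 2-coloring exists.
A valid 2-coloring: color 1: [5, 7, 8]; color 2: [4, 6, 9].
(χ(G) = 2 ≤ 2.)

Yes, G is 2-colorable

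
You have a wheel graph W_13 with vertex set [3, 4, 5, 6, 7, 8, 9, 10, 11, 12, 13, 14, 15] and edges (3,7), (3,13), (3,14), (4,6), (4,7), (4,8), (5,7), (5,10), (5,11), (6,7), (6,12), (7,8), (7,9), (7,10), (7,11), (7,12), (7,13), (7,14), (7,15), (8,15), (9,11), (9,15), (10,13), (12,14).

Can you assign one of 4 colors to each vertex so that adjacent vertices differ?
A valid 4-coloring: color 1: [7]; color 2: [3, 4, 10, 11, 12, 15]; color 3: [5, 6, 8, 9, 13, 14].
(χ(G) = 3 ≤ 4.)

Yes, G is 4-colorable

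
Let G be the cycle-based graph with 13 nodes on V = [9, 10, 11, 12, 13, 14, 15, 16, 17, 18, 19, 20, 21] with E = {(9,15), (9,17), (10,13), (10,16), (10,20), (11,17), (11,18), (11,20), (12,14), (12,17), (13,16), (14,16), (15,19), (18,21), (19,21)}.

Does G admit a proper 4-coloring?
A valid 4-coloring: color 1: [9, 10, 11, 14, 19]; color 2: [15, 16, 17, 18, 20]; color 3: [12, 13, 21].
(χ(G) = 3 ≤ 4.)

Yes, G is 4-colorable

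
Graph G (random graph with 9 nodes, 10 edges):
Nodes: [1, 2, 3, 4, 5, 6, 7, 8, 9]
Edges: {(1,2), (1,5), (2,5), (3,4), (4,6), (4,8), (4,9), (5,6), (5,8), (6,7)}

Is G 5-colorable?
Yes, G is 5-colorable

A valid 5-coloring: color 1: [4, 5, 7]; color 2: [1, 3, 6, 8, 9]; color 3: [2].
(χ(G) = 3 ≤ 5.)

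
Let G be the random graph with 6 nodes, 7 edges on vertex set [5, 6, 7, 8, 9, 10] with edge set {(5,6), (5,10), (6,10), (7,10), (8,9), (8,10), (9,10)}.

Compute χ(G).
χ(G) = 3

Clique number ω(G) = 3 (lower bound: χ ≥ ω).
The clique on [8, 9, 10] has size 3, forcing χ ≥ 3, and the coloring below uses 3 colors, so χ(G) = 3.
A valid 3-coloring: color 1: [10]; color 2: [5, 7, 9]; color 3: [6, 8].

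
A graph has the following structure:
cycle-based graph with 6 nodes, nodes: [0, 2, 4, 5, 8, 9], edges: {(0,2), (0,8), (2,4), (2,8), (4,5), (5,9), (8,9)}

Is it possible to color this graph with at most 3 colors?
Yes, G is 3-colorable

A valid 3-coloring: color 1: [2, 9]; color 2: [5, 8]; color 3: [0, 4].
(χ(G) = 3 ≤ 3.)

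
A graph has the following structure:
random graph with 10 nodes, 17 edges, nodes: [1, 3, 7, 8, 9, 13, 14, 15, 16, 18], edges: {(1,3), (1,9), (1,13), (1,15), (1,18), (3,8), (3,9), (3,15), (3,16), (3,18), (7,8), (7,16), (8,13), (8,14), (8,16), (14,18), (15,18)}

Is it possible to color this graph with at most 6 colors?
Yes, G is 6-colorable

A valid 6-coloring: color 1: [3, 7, 13, 14]; color 2: [1, 8]; color 3: [9, 16, 18]; color 4: [15].
(χ(G) = 4 ≤ 6.)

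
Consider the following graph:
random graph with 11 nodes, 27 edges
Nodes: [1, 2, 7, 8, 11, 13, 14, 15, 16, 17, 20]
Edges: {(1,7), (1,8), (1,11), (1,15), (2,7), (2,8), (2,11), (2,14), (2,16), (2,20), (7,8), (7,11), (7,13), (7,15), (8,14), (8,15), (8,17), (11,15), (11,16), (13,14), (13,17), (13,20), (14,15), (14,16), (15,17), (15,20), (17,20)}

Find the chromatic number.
χ(G) = 4

Clique number ω(G) = 4 (lower bound: χ ≥ ω).
The clique on [1, 7, 8, 15] has size 4, forcing χ ≥ 4, and the coloring below uses 4 colors, so χ(G) = 4.
A valid 4-coloring: color 1: [13, 15, 16]; color 2: [7, 14, 17]; color 3: [8, 11, 20]; color 4: [1, 2].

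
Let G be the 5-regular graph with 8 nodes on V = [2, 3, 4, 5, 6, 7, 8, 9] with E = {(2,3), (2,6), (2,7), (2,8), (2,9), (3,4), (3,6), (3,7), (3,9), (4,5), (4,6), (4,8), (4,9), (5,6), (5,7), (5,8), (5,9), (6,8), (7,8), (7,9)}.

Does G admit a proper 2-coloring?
No, G is not 2-colorable

The clique on vertices [2, 3, 7, 9] has size 4 > 2, so it alone needs 4 colors.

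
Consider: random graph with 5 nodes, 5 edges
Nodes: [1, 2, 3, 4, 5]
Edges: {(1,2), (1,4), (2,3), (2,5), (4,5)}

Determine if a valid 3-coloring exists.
Yes, G is 3-colorable

A valid 3-coloring: color 1: [2, 4]; color 2: [1, 3, 5].
(χ(G) = 2 ≤ 3.)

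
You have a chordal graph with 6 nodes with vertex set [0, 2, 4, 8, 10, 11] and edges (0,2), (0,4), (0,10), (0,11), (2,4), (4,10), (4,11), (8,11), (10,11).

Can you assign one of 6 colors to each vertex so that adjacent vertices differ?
A valid 6-coloring: color 1: [4, 8]; color 2: [0]; color 3: [2, 11]; color 4: [10].
(χ(G) = 4 ≤ 6.)

Yes, G is 6-colorable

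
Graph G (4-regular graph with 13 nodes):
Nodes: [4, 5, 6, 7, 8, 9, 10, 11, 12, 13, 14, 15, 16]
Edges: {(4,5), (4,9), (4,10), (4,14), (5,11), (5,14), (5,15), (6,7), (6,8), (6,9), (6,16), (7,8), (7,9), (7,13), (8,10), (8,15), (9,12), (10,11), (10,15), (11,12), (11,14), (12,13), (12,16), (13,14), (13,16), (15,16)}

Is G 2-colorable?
The clique on vertices [4, 5, 14] has size 3 > 2, so it alone needs 3 colors.

No, G is not 2-colorable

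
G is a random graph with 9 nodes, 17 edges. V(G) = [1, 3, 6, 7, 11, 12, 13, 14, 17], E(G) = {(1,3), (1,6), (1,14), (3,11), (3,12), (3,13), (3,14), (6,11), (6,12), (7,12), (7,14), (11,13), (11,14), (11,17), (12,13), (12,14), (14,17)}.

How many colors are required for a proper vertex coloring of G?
χ(G) = 3

Clique number ω(G) = 3 (lower bound: χ ≥ ω).
The clique on [3, 11, 13] has size 3, forcing χ ≥ 3, and the coloring below uses 3 colors, so χ(G) = 3.
A valid 3-coloring: color 1: [6, 13, 14]; color 2: [3, 7, 17]; color 3: [1, 11, 12].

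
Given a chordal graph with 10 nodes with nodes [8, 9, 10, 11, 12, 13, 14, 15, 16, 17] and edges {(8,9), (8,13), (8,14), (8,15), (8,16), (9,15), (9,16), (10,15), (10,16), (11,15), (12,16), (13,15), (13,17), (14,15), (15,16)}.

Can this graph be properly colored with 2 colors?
No, G is not 2-colorable

The clique on vertices [8, 9, 15, 16] has size 4 > 2, so it alone needs 4 colors.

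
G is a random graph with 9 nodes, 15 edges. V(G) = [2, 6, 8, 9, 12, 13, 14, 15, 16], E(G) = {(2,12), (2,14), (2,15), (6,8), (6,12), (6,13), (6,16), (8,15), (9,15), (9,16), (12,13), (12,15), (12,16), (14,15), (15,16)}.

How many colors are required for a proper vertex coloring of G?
Clique number ω(G) = 3 (lower bound: χ ≥ ω).
The clique on [6, 12, 13] has size 3, forcing χ ≥ 3, and the coloring below uses 3 colors, so χ(G) = 3.
A valid 3-coloring: color 1: [6, 15]; color 2: [8, 9, 12, 14]; color 3: [2, 13, 16].

χ(G) = 3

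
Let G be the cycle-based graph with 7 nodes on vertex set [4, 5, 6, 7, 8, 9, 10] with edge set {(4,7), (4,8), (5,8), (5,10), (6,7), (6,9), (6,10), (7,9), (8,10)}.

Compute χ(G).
χ(G) = 3

Clique number ω(G) = 3 (lower bound: χ ≥ ω).
The clique on [5, 8, 10] has size 3, forcing χ ≥ 3, and the coloring below uses 3 colors, so χ(G) = 3.
A valid 3-coloring: color 1: [7, 10]; color 2: [6, 8]; color 3: [4, 5, 9].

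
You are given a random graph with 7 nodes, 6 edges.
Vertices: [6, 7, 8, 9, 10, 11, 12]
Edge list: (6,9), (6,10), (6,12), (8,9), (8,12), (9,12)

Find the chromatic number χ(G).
Clique number ω(G) = 3 (lower bound: χ ≥ ω).
The clique on [8, 9, 12] has size 3, forcing χ ≥ 3, and the coloring below uses 3 colors, so χ(G) = 3.
A valid 3-coloring: color 1: [6, 7, 8, 11]; color 2: [9, 10]; color 3: [12].

χ(G) = 3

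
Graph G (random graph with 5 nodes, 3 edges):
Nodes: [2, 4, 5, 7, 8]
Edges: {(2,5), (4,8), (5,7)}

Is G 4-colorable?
A valid 4-coloring: color 1: [5, 8]; color 2: [2, 4, 7].
(χ(G) = 2 ≤ 4.)

Yes, G is 4-colorable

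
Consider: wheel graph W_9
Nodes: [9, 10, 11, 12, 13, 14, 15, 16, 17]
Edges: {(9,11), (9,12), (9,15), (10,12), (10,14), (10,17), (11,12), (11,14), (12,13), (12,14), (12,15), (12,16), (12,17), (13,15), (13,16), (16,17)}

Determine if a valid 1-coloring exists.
No, G is not 1-colorable

The clique on vertices [9, 11, 12] has size 3 > 1, so it alone needs 3 colors.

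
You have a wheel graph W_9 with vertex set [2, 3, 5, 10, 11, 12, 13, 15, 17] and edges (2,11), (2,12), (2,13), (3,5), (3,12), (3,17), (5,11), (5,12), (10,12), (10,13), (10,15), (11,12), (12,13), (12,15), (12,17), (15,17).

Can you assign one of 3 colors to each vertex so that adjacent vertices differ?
A valid 3-coloring: color 1: [12]; color 2: [2, 5, 10, 17]; color 3: [3, 11, 13, 15].
(χ(G) = 3 ≤ 3.)

Yes, G is 3-colorable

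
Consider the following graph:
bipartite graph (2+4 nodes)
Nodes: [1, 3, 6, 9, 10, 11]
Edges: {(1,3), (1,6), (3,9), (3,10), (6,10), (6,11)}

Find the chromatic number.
Clique number ω(G) = 2 (lower bound: χ ≥ ω).
The graph is bipartite (no odd cycle), so 2 colors suffice: χ(G) = 2.
A valid 2-coloring: color 1: [3, 6]; color 2: [1, 9, 10, 11].

χ(G) = 2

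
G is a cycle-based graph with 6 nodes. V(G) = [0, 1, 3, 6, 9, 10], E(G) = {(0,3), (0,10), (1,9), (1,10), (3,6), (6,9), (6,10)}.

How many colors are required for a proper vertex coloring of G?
χ(G) = 2

Clique number ω(G) = 2 (lower bound: χ ≥ ω).
The graph is bipartite (no odd cycle), so 2 colors suffice: χ(G) = 2.
A valid 2-coloring: color 1: [0, 1, 6]; color 2: [3, 9, 10].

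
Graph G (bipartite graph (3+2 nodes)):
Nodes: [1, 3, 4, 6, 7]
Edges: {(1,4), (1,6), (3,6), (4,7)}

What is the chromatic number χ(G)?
χ(G) = 2

Clique number ω(G) = 2 (lower bound: χ ≥ ω).
The graph is bipartite (no odd cycle), so 2 colors suffice: χ(G) = 2.
A valid 2-coloring: color 1: [1, 3, 7]; color 2: [4, 6].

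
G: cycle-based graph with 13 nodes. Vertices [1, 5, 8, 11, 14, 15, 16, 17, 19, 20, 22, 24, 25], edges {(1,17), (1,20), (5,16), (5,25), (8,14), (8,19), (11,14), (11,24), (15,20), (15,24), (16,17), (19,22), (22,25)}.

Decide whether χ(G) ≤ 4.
Yes, G is 4-colorable

A valid 4-coloring: color 1: [1, 8, 11, 15, 16, 22]; color 2: [14, 17, 19, 20, 24, 25]; color 3: [5].
(χ(G) = 3 ≤ 4.)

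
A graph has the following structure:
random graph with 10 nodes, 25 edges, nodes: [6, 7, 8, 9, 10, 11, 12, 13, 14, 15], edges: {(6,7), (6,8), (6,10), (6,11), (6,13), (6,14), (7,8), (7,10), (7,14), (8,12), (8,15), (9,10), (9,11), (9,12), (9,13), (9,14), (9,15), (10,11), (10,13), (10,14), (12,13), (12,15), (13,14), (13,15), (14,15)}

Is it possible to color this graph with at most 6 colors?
Yes, G is 6-colorable

A valid 6-coloring: color 1: [7, 11, 13]; color 2: [6, 9]; color 3: [10, 15]; color 4: [12, 14]; color 5: [8].
(χ(G) = 5 ≤ 6.)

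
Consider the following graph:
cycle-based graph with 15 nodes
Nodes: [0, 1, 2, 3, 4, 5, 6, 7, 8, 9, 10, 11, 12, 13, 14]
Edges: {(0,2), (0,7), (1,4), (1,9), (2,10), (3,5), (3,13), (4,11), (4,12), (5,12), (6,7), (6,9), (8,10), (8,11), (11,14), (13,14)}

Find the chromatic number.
Clique number ω(G) = 2 (lower bound: χ ≥ ω).
Odd cycle [13, 14, 11, 4, 12, 5, 3] needs 3 colors (χ ≥ 3).
The coloring below uses 3 colors, so χ(G) = 3.
A valid 3-coloring: color 1: [0, 1, 5, 6, 10, 11, 13]; color 2: [2, 3, 4, 7, 8, 9, 14]; color 3: [12].

χ(G) = 3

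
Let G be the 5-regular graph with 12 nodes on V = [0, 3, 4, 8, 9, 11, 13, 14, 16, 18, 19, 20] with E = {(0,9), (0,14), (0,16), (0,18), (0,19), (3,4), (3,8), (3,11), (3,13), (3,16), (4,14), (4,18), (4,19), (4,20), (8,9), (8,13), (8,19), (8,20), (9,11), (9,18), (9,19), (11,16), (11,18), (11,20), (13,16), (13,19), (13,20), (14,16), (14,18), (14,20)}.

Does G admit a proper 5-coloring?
Yes, G is 5-colorable

A valid 5-coloring: color 1: [9, 13, 14]; color 2: [3, 18, 19, 20]; color 3: [0, 4, 8, 11]; color 4: [16].
(χ(G) = 4 ≤ 5.)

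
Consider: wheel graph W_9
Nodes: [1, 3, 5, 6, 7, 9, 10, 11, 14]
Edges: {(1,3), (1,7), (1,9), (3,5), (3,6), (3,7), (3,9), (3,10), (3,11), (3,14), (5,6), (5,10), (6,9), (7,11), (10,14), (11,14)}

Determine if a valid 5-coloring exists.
A valid 5-coloring: color 1: [3]; color 2: [1, 6, 10, 11]; color 3: [5, 7, 9, 14].
(χ(G) = 3 ≤ 5.)

Yes, G is 5-colorable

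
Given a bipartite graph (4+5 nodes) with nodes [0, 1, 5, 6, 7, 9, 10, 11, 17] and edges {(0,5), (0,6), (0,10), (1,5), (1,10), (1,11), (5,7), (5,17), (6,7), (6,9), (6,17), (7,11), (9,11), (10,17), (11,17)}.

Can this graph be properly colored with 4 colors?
A valid 4-coloring: color 1: [5, 6, 10, 11]; color 2: [0, 1, 7, 9, 17].
(χ(G) = 2 ≤ 4.)

Yes, G is 4-colorable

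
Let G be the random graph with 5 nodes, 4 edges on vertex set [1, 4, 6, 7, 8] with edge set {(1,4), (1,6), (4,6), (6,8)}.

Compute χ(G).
Clique number ω(G) = 3 (lower bound: χ ≥ ω).
The clique on [1, 4, 6] has size 3, forcing χ ≥ 3, and the coloring below uses 3 colors, so χ(G) = 3.
A valid 3-coloring: color 1: [6, 7]; color 2: [1, 8]; color 3: [4].

χ(G) = 3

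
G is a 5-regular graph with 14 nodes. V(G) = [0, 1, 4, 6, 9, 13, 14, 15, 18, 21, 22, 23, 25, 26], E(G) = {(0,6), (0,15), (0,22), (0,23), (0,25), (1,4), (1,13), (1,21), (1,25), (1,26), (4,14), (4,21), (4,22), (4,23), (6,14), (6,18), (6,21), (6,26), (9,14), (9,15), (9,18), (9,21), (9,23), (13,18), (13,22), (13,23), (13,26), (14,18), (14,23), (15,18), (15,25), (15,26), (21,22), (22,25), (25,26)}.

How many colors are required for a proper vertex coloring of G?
χ(G) = 4

Clique number ω(G) = 3 (lower bound: χ ≥ ω).
Suppose a proper 3-coloring c exists. The clique [0, 15, 25] takes 3 distinct colors; by symmetry let c(0) = 1, c(15) = 2, c(25) = 3.
- Vertex 22: neighbors [0, 25] already have colors [1, 3] ⇒ c(22) = 2.
- Vertex 26: neighbors [15, 25] already have colors [2, 3] ⇒ c(26) = 1.
- Vertex 1: neighbors [26, 25] already have colors [1, 3] ⇒ c(1) = 2.
- Vertex 13: neighbors [26, 1] already have colors [1, 2] ⇒ c(13) = 3.
- Vertex 18: neighbors [15, 13] already have colors [2, 3] ⇒ c(18) = 1.
- Vertex 9: neighbors [18, 15] already have colors [1, 2] ⇒ c(9) = 3.
- Vertex 14: neighbors [18, 9] already have colors [1, 3] ⇒ c(14) = 2.
- Vertex 23: neighbors [0, 14, 9] already have colors [1, 2, 3] — all 3 colors blocked. Contradiction.
The forced assignments end in a contradiction, so G has no proper 3-coloring (χ ≥ 4).
The coloring below uses 4 colors, so χ(G) = 4.
A valid 4-coloring: color 1: [0, 18, 21, 26]; color 2: [4, 6, 9, 13, 25]; color 3: [1, 14, 15, 22]; color 4: [23].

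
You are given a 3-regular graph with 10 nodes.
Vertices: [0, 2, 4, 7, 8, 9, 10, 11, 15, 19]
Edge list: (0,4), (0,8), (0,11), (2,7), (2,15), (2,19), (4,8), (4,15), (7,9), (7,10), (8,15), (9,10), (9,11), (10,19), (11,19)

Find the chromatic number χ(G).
Clique number ω(G) = 3 (lower bound: χ ≥ ω).
The clique on [0, 4, 8] has size 3, forcing χ ≥ 3, and the coloring below uses 3 colors, so χ(G) = 3.
A valid 3-coloring: color 1: [0, 7, 15, 19]; color 2: [2, 8, 10, 11]; color 3: [4, 9].

χ(G) = 3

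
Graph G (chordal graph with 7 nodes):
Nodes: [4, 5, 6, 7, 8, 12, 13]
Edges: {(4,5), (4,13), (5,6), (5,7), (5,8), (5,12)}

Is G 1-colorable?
No, G is not 1-colorable

Edge (4,13) forces its endpoints to differ, so 1 color is not enough.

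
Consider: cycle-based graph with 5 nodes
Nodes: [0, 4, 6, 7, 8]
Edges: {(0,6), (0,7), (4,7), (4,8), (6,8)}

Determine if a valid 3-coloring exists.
Yes, G is 3-colorable

A valid 3-coloring: color 1: [7, 8]; color 2: [0, 4]; color 3: [6].
(χ(G) = 3 ≤ 3.)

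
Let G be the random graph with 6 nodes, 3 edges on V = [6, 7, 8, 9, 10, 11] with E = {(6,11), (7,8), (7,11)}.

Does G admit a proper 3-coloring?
Yes, G is 3-colorable

A valid 3-coloring: color 1: [8, 9, 10, 11]; color 2: [6, 7].
(χ(G) = 2 ≤ 3.)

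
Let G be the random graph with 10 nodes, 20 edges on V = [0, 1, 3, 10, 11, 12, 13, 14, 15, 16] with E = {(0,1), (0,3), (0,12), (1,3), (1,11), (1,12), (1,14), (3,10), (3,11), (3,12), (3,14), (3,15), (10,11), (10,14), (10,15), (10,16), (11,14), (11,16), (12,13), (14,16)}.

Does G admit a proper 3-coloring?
The clique on vertices [10, 11, 14, 16] has size 4 > 3, so it alone needs 4 colors.

No, G is not 3-colorable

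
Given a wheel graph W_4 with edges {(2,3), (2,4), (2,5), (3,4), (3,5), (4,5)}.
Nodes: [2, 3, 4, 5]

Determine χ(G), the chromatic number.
χ(G) = 4

Clique number ω(G) = 4 (lower bound: χ ≥ ω).
The clique on [2, 3, 4, 5] has size 4, forcing χ ≥ 4, and the coloring below uses 4 colors, so χ(G) = 4.
A valid 4-coloring: color 1: [5]; color 2: [2]; color 3: [4]; color 4: [3].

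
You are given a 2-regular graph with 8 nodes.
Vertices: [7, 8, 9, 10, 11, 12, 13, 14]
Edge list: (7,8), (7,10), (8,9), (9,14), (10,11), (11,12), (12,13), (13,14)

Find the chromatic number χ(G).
χ(G) = 2

Clique number ω(G) = 2 (lower bound: χ ≥ ω).
The graph is bipartite (no odd cycle), so 2 colors suffice: χ(G) = 2.
A valid 2-coloring: color 1: [7, 9, 11, 13]; color 2: [8, 10, 12, 14].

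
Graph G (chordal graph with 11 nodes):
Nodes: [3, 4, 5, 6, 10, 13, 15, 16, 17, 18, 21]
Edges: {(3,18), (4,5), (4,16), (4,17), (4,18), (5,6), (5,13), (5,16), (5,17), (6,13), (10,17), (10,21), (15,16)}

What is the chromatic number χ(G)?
Clique number ω(G) = 3 (lower bound: χ ≥ ω).
The clique on [4, 5, 16] has size 3, forcing χ ≥ 3, and the coloring below uses 3 colors, so χ(G) = 3.
A valid 3-coloring: color 1: [5, 10, 15, 18]; color 2: [3, 4, 13, 21]; color 3: [6, 16, 17].

χ(G) = 3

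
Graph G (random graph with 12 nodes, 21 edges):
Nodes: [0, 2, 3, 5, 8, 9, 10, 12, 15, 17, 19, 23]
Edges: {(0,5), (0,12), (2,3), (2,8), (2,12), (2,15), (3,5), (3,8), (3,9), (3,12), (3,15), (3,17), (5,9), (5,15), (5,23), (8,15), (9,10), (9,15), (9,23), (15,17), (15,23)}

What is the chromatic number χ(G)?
Clique number ω(G) = 4 (lower bound: χ ≥ ω).
The clique on [3, 5, 9, 15] has size 4, forcing χ ≥ 4, and the coloring below uses 4 colors, so χ(G) = 4.
A valid 4-coloring: color 1: [10, 12, 15, 19]; color 2: [0, 3, 23]; color 3: [2, 9, 17]; color 4: [5, 8].

χ(G) = 4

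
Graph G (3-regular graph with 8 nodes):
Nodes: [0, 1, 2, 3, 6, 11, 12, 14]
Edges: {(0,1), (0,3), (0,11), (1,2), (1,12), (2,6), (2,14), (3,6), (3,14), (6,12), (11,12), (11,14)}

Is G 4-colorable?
Yes, G is 4-colorable

A valid 4-coloring: color 1: [0, 6, 14]; color 2: [1, 3, 11]; color 3: [2, 12].
(χ(G) = 3 ≤ 4.)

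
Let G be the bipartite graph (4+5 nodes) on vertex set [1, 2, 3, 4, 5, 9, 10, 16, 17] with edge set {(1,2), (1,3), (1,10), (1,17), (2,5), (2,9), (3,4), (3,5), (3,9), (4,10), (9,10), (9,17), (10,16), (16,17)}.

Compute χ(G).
χ(G) = 2

Clique number ω(G) = 2 (lower bound: χ ≥ ω).
The graph is bipartite (no odd cycle), so 2 colors suffice: χ(G) = 2.
A valid 2-coloring: color 1: [2, 3, 10, 17]; color 2: [1, 4, 5, 9, 16].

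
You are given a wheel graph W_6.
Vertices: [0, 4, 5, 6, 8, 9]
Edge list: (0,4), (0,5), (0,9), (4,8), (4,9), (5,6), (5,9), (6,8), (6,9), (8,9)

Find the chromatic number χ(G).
Clique number ω(G) = 3 (lower bound: χ ≥ ω).
Odd cycle [4, 8, 6, 5, 0] needs 3 colors (χ ≥ 3).
Vertex 9 is adjacent to every vertex of [0, 4, 5, 6, 8], which already need 3 colors among themselves, so 9 needs a new color (χ ≥ 4).
The coloring below uses 4 colors, so χ(G) = 4.
A valid 4-coloring: color 1: [9]; color 2: [4, 5]; color 3: [0, 8]; color 4: [6].

χ(G) = 4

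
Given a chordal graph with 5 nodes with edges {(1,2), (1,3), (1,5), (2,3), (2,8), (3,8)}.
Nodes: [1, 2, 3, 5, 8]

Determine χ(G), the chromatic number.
Clique number ω(G) = 3 (lower bound: χ ≥ ω).
The clique on [2, 3, 8] has size 3, forcing χ ≥ 3, and the coloring below uses 3 colors, so χ(G) = 3.
A valid 3-coloring: color 1: [2, 5]; color 2: [1, 8]; color 3: [3].

χ(G) = 3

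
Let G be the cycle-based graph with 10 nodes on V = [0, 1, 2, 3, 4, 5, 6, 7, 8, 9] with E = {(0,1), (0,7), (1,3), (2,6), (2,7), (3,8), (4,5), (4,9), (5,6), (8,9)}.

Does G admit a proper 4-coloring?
Yes, G is 4-colorable

A valid 4-coloring: color 1: [1, 4, 6, 7, 8]; color 2: [0, 2, 3, 5, 9].
(χ(G) = 2 ≤ 4.)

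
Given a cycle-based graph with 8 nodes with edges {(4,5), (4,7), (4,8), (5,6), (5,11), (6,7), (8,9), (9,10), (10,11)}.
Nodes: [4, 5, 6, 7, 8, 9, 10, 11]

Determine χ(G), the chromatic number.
Clique number ω(G) = 2 (lower bound: χ ≥ ω).
The graph is bipartite (no odd cycle), so 2 colors suffice: χ(G) = 2.
A valid 2-coloring: color 1: [5, 7, 8, 10]; color 2: [4, 6, 9, 11].

χ(G) = 2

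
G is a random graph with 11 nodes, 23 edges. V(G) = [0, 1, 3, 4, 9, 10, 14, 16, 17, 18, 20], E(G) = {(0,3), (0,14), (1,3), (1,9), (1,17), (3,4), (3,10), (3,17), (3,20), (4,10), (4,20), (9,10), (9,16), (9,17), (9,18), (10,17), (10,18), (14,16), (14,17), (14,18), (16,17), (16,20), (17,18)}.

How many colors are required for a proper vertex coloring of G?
Clique number ω(G) = 4 (lower bound: χ ≥ ω).
The clique on [9, 10, 17, 18] has size 4, forcing χ ≥ 4, and the coloring below uses 4 colors, so χ(G) = 4.
A valid 4-coloring: color 1: [0, 17, 20]; color 2: [3, 9, 14]; color 3: [1, 10, 16]; color 4: [4, 18].

χ(G) = 4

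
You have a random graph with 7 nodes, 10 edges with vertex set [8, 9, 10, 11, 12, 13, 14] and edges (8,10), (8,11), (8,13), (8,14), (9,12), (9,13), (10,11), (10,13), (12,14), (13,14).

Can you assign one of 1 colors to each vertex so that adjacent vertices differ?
The clique on vertices [8, 10, 11] has size 3 > 1, so it alone needs 3 colors.

No, G is not 1-colorable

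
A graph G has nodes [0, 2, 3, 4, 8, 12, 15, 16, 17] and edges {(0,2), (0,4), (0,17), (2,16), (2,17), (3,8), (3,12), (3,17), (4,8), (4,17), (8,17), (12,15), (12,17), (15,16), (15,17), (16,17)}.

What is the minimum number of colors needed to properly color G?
Clique number ω(G) = 3 (lower bound: χ ≥ ω).
The clique on [0, 2, 17] has size 3, forcing χ ≥ 3, and the coloring below uses 3 colors, so χ(G) = 3.
A valid 3-coloring: color 1: [17]; color 2: [2, 3, 4, 15]; color 3: [0, 8, 12, 16].

χ(G) = 3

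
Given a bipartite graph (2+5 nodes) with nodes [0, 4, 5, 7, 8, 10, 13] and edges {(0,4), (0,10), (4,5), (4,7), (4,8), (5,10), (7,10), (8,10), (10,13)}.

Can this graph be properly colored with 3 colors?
A valid 3-coloring: color 1: [4, 10]; color 2: [0, 5, 7, 8, 13].
(χ(G) = 2 ≤ 3.)

Yes, G is 3-colorable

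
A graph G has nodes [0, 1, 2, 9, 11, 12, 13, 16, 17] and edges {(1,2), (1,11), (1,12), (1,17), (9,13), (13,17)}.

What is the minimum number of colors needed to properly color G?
Clique number ω(G) = 2 (lower bound: χ ≥ ω).
The graph is bipartite (no odd cycle), so 2 colors suffice: χ(G) = 2.
A valid 2-coloring: color 1: [0, 1, 13, 16]; color 2: [2, 9, 11, 12, 17].

χ(G) = 2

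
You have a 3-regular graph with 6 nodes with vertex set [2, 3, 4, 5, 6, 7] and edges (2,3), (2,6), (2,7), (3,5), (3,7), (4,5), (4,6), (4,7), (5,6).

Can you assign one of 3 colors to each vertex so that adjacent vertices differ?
Yes, G is 3-colorable

A valid 3-coloring: color 1: [2, 5]; color 2: [6, 7]; color 3: [3, 4].
(χ(G) = 3 ≤ 3.)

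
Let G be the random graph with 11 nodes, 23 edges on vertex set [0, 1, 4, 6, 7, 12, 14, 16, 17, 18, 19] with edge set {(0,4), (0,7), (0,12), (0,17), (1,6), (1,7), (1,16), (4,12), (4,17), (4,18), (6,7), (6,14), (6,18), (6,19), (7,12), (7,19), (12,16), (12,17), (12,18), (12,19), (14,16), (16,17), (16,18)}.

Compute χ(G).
χ(G) = 4

Clique number ω(G) = 4 (lower bound: χ ≥ ω).
The clique on [0, 4, 12, 17] has size 4, forcing χ ≥ 4, and the coloring below uses 4 colors, so χ(G) = 4.
A valid 4-coloring: color 1: [6, 12]; color 2: [0, 16, 19]; color 3: [7, 14, 17, 18]; color 4: [1, 4].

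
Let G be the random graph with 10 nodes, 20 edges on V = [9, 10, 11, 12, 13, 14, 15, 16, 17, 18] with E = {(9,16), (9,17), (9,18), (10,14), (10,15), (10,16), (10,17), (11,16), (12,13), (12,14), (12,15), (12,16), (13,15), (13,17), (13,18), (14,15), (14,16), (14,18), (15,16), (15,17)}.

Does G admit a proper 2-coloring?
No, G is not 2-colorable

The clique on vertices [10, 14, 15, 16] has size 4 > 2, so it alone needs 4 colors.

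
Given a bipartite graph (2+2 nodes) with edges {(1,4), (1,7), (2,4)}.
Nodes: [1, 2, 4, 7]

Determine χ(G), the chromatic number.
χ(G) = 2

Clique number ω(G) = 2 (lower bound: χ ≥ ω).
The graph is bipartite (no odd cycle), so 2 colors suffice: χ(G) = 2.
A valid 2-coloring: color 1: [4, 7]; color 2: [1, 2].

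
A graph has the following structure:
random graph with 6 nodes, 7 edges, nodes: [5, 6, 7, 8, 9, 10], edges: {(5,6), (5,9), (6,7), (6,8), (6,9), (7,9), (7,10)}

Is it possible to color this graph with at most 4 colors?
Yes, G is 4-colorable

A valid 4-coloring: color 1: [6, 10]; color 2: [8, 9]; color 3: [5, 7].
(χ(G) = 3 ≤ 4.)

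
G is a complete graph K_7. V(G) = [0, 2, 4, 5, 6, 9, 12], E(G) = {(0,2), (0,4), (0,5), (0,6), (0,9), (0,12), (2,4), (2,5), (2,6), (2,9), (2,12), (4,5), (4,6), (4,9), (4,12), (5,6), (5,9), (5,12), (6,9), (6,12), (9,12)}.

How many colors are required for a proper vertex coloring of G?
Clique number ω(G) = 7 (lower bound: χ ≥ ω).
The clique on [0, 2, 4, 5, 6, 9, 12] has size 7, forcing χ ≥ 7, and the coloring below uses 7 colors, so χ(G) = 7.
A valid 7-coloring: color 1: [12]; color 2: [4]; color 3: [0]; color 4: [6]; color 5: [9]; color 6: [5]; color 7: [2].

χ(G) = 7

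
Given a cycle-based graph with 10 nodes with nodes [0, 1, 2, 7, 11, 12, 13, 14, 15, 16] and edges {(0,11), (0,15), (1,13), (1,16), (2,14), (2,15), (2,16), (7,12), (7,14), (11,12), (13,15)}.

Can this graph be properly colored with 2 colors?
No, G is not 2-colorable

Odd cycle [1, 16, 2, 15, 13] needs 3 colors (χ ≥ 3).
Hence χ(G) ≥ 3 > 2, so no proper 2-coloring exists.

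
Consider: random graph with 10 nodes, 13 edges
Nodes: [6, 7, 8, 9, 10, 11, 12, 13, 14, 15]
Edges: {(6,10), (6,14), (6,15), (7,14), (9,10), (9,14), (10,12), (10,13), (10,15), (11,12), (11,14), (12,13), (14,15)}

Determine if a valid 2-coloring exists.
No, G is not 2-colorable

The clique on vertices [10, 12, 13] has size 3 > 2, so it alone needs 3 colors.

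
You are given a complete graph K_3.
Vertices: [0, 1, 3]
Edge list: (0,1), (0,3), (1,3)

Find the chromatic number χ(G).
Clique number ω(G) = 3 (lower bound: χ ≥ ω).
The clique on [0, 1, 3] has size 3, forcing χ ≥ 3, and the coloring below uses 3 colors, so χ(G) = 3.
A valid 3-coloring: color 1: [0]; color 2: [1]; color 3: [3].

χ(G) = 3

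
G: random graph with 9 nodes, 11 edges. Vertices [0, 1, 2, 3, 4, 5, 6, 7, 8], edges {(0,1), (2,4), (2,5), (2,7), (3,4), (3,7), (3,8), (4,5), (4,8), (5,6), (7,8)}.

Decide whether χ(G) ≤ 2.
No, G is not 2-colorable

The clique on vertices [3, 4, 8] has size 3 > 2, so it alone needs 3 colors.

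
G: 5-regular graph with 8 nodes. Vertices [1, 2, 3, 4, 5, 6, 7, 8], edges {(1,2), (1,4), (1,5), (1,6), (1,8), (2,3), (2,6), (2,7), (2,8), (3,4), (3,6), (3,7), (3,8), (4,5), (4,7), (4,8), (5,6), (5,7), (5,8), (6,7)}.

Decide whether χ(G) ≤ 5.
Yes, G is 5-colorable

A valid 5-coloring: color 1: [6, 8]; color 2: [3, 5]; color 3: [2, 4]; color 4: [1, 7].
(χ(G) = 4 ≤ 5.)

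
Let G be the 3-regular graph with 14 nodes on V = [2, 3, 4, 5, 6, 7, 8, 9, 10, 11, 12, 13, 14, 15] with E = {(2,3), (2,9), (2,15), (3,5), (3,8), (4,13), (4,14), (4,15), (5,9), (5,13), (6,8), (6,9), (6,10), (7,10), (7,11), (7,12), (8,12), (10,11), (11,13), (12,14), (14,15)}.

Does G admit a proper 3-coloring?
Yes, G is 3-colorable

A valid 3-coloring: color 1: [2, 5, 8, 10, 14]; color 2: [3, 6, 7, 13, 15]; color 3: [4, 9, 11, 12].
(χ(G) = 3 ≤ 3.)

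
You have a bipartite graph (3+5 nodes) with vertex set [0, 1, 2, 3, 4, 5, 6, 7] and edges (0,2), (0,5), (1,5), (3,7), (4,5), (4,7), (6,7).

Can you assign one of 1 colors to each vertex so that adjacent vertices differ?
Edge (0,2) forces its endpoints to differ, so 1 color is not enough.

No, G is not 1-colorable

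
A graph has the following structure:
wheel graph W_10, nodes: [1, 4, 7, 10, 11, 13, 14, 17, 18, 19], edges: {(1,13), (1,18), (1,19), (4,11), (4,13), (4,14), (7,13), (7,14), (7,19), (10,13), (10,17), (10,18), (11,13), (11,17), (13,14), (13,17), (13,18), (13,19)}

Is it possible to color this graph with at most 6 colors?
Yes, G is 6-colorable

A valid 6-coloring: color 1: [13]; color 2: [14, 17, 18, 19]; color 3: [1, 7, 10, 11]; color 4: [4].
(χ(G) = 4 ≤ 6.)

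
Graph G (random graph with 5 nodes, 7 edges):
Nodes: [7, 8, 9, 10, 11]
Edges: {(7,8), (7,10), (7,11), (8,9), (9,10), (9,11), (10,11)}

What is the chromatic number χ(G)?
Clique number ω(G) = 3 (lower bound: χ ≥ ω).
The clique on [9, 10, 11] has size 3, forcing χ ≥ 3, and the coloring below uses 3 colors, so χ(G) = 3.
A valid 3-coloring: color 1: [7, 9]; color 2: [8, 11]; color 3: [10].

χ(G) = 3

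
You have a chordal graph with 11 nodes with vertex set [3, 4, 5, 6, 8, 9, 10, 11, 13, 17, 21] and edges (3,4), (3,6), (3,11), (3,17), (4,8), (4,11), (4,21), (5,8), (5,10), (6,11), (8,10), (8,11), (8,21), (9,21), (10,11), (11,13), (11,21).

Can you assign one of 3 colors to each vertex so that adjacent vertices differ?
No, G is not 3-colorable

The clique on vertices [4, 8, 11, 21] has size 4 > 3, so it alone needs 4 colors.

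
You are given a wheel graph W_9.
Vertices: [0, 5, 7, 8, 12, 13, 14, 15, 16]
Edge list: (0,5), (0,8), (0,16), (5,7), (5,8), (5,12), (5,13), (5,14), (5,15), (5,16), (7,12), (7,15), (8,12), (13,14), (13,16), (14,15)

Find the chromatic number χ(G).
Clique number ω(G) = 3 (lower bound: χ ≥ ω).
The clique on [0, 5, 8] has size 3, forcing χ ≥ 3, and the coloring below uses 3 colors, so χ(G) = 3.
A valid 3-coloring: color 1: [5]; color 2: [0, 12, 13, 15]; color 3: [7, 8, 14, 16].

χ(G) = 3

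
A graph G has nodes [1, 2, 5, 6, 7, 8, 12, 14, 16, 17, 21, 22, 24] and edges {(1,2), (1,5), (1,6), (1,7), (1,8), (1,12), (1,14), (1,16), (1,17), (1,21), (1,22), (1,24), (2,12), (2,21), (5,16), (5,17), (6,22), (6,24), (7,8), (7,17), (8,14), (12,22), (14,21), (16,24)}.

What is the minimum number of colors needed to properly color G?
Clique number ω(G) = 3 (lower bound: χ ≥ ω).
The clique on [1, 2, 12] has size 3, forcing χ ≥ 3, and the coloring below uses 3 colors, so χ(G) = 3.
A valid 3-coloring: color 1: [1]; color 2: [6, 8, 12, 16, 17, 21]; color 3: [2, 5, 7, 14, 22, 24].

χ(G) = 3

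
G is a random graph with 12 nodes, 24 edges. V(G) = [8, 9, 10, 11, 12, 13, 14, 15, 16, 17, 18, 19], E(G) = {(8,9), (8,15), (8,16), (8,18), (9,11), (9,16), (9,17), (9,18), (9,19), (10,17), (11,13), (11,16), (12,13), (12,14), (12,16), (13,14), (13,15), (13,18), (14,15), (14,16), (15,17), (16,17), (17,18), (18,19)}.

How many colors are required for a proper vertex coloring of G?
χ(G) = 4

Clique number ω(G) = 3 (lower bound: χ ≥ ω).
Suppose a proper 3-coloring c exists. The clique [8, 9, 16] takes 3 distinct colors; by symmetry let c(8) = 1, c(9) = 2, c(16) = 3.
- Vertex 17: neighbors [9, 16] already have colors [2, 3] ⇒ c(17) = 1.
- Vertex 18: neighbors [8, 9] already have colors [1, 2] ⇒ c(18) = 3.
- Vertex 11: neighbors [9, 16] already have colors [2, 3] ⇒ c(11) = 1.
- Vertex 13: neighbors [11, 18] already have colors [1, 3] ⇒ c(13) = 2.
- Vertex 14: neighbors [13, 16] already have colors [2, 3] ⇒ c(14) = 1.
- Vertex 12: neighbors [14, 13, 16] already have colors [1, 2, 3] — all 3 colors blocked. Contradiction.
The forced assignments end in a contradiction, so G has no proper 3-coloring (χ ≥ 4).
The coloring below uses 4 colors, so χ(G) = 4.
A valid 4-coloring: color 1: [10, 15, 16, 18]; color 2: [9, 13]; color 3: [8, 11, 14, 17, 19]; color 4: [12].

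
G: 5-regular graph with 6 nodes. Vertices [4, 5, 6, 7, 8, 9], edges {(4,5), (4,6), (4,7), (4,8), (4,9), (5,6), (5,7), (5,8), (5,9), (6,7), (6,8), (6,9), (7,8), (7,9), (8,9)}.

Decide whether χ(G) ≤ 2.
No, G is not 2-colorable

The clique on vertices [4, 5, 6, 7, 8, 9] has size 6 > 2, so it alone needs 6 colors.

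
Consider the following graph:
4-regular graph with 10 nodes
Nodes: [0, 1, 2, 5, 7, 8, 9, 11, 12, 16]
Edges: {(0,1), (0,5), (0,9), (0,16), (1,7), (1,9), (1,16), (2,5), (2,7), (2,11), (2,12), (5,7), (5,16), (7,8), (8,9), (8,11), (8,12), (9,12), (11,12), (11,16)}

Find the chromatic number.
χ(G) = 4

Clique number ω(G) = 3 (lower bound: χ ≥ ω).
Suppose a proper 3-coloring c exists. The clique [0, 1, 9] takes 3 distinct colors; by symmetry let c(0) = 1, c(1) = 2, c(9) = 3.
- Vertex 16: neighbors [0, 1] already have colors [1, 2] ⇒ c(16) = 3.
- Vertex 5: neighbors [0, 16] already have colors [1, 3] ⇒ c(5) = 2.
- Vertex 2: neighbors [5] already have colors [2]; try each remaining color.
- Case c(2) = 1:
  - Vertex 11: neighbors [2, 16] already have colors [1, 3] ⇒ c(11) = 2.
  - Vertex 12: neighbors [2, 11, 9] already have colors [1, 2, 3] — all 3 colors blocked. Contradiction.
- Case c(2) = 3:
  - Vertex 7: neighbors [1, 2] already have colors [2, 3] ⇒ c(7) = 1.
  - Vertex 8: neighbors [7, 9] already have colors [1, 3] ⇒ c(8) = 2.
  - Vertex 11: neighbors [8, 2] already have colors [2, 3] ⇒ c(11) = 1.
  - Vertex 12: neighbors [11, 8, 2] already have colors [1, 2, 3] — all 3 colors blocked. Contradiction.
Every case ends in a contradiction, so G has no proper 3-coloring (χ ≥ 4).
The coloring below uses 4 colors, so χ(G) = 4.
A valid 4-coloring: color 1: [0, 7, 12]; color 2: [5, 9, 11]; color 3: [2, 8, 16]; color 4: [1].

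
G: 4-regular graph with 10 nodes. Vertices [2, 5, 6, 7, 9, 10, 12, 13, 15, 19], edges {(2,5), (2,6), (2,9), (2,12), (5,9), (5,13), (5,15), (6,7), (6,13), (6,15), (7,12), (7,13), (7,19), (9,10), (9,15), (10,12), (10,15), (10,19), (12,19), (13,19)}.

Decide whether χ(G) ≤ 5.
Yes, G is 5-colorable

A valid 5-coloring: color 1: [6, 9, 19]; color 2: [5, 7, 10]; color 3: [12, 13, 15]; color 4: [2].
(χ(G) = 4 ≤ 5.)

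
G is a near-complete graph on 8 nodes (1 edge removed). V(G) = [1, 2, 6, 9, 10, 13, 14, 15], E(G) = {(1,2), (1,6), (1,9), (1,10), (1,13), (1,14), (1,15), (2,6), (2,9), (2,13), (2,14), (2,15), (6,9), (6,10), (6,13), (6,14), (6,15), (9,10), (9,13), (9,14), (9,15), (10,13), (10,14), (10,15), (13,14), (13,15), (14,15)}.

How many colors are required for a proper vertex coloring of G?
Clique number ω(G) = 7 (lower bound: χ ≥ ω).
The clique on [1, 2, 6, 9, 13, 14, 15] has size 7, forcing χ ≥ 7, and the coloring below uses 7 colors, so χ(G) = 7.
A valid 7-coloring: color 1: [6]; color 2: [9]; color 3: [1]; color 4: [13]; color 5: [14]; color 6: [15]; color 7: [2, 10].

χ(G) = 7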